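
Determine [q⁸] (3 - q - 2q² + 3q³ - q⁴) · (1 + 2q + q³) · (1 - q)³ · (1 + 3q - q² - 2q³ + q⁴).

(3 - q - 2q² + 3q³ - q⁴) has coefficients 3,-1,-2,3,-1 for degrees 0…4.
(1 + 2q + q³) has coefficients 1,2,0,1,0,0,0,0,0 for degrees 0…8.
Multiplying by (1 - q)³ gives running coefficients 1,-1,-3,6,-5,3,-1,0,0 for degrees 0…8.
Finally multiplying by (1 + 3q - q² - 2q³ + q⁴), the product of all factors after the first has coefficients 1,2,-7,-4,19,-13,-2,10,-10 for degrees 0…8.
[q⁸] = 3·(-10) − 1·10 − 2·(-2) + 3·(-13) − 1·19 = -94.

-94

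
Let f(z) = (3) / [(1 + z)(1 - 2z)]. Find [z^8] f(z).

513

Partial fractions give a closed form: a_n = (1)·(-1)^n + (2)·2^n.
At n = 8: a_8 = 513.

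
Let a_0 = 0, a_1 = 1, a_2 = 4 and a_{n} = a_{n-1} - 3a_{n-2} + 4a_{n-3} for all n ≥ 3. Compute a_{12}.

The ordinary generating function has denominator 1 - q + 3q^2 - 4q^3.
Iterating the recurrence: a_0,…,a_{12} = 0, 1, 4, 1, -7, 6, 31, -15, -84, 85, 277, -314, -805.

-805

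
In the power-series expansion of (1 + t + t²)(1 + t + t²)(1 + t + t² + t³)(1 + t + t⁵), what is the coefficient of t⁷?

10

(1 + t + t²) has coefficients 1,1,1 for degrees 0…2.
(1 + t + t²) has coefficients 1,1,1,0,0,0,0,0 for degrees 0…7.
Multiplying by (1 + t + t² + t³) gives running coefficients 1,2,3,3,2,1,0,0 for degrees 0…7.
Finally multiplying by (1 + t + t⁵), the product of all factors after the first has coefficients 1,3,5,6,5,4,3,3 for degrees 0…7.
[t⁷] = 1·3 + 1·3 + 1·4 = 10.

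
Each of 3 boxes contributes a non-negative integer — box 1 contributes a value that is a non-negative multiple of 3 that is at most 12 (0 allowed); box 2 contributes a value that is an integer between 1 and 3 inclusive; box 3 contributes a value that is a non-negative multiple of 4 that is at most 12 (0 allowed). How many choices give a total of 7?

The generating function for the choices is (1 + y^3 + y^6 + y^9 + y^12)·(y + y^2 + y^3)·(1 + y^4 + y^8 + y^12); the count is [y^7].
(1 + y^3 + y^6 + y^9 + y^12) has coefficients 1,0,0,1,0,0,1,0 for degrees 0…7.
(y + y^2 + y^3) has coefficients 0,1,1,1,0,0,0,0 for degrees 0…7.
Finally multiplying by (1 + y^4 + y^8 + y^12), the product of all factors after the first has coefficients 0,1,1,1,0,1,1,1 for degrees 0…7.
[y^7] = 1·1 + 1·0 + 1·1 = 2.

2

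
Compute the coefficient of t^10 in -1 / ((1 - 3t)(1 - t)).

Partial fractions give a closed form: a_n = (-3/2)·3^n + (1/2)·1^n.
At n = 10: a_10 = -88573.

-88573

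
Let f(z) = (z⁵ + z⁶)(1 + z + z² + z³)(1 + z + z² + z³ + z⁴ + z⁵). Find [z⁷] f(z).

5

(z⁵ + z⁶) has coefficients 0,0,0,0,0,1,1 for degrees 0…6.
(1 + z + z² + z³) has coefficients 1,1,1,1,0,0,0,0 for degrees 0…7.
Finally multiplying by (1 + z + z² + z³ + z⁴ + z⁵), the product of all factors after the first has coefficients 1,2,3,4,4,4,3,2 for degrees 0…7.
[z⁷] = 1·3 + 1·2 = 5.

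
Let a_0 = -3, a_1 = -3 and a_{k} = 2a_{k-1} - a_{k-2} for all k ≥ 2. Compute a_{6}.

The ordinary generating function has denominator 1 - 2t + t^2.
Iterating the recurrence: a_0,…,a_{6} = -3, -3, -3, -3, -3, -3, -3.

-3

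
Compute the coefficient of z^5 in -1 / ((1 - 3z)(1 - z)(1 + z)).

-273

Partial fractions give a closed form: a_n = (-9/8)·3^n + (1/4)·1^n + (-1/8)·(-1)^n.
At n = 5: a_5 = -273.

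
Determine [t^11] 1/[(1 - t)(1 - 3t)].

265720

Partial fractions give a closed form: a_n = (-1/2)·1^n + (3/2)·3^n.
At n = 11: a_11 = 265720.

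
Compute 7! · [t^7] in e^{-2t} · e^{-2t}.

-16384

The EGF product rule gives c_7 = Σ_{k_1+k_2=7} C(7; k_1,k_2) · ∏ g_i(k_i), where e^{-2t} gives (-2)^k; e^{-2t} gives (-2)^k.
g_1(k) for k = 0…7: 1, -2, 4, -8, 16, -32, 64, -128.
g_2(k) for k = 0…7: 1, -2, 4, -8, 16, -32, 64, -128.
c_7 = Σ_k C(7,k)·g_1(k)·g_2(7−k) = 1·1·(-128) + 7·(-2)·64 + 21·4·(-32) + 35·(-8)·16 + 35·16·(-8) + 21·(-32)·4 + 7·64·(-2) + 1·(-128)·1 = −128 − 896 − 2688 − 4480 − 4480 − 2688 − 896 − 128 = -16384.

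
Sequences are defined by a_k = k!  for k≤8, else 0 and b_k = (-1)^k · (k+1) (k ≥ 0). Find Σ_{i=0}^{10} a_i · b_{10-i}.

The convolution is the t^10 coefficient of A(t)B(t).
Σ = 1·11 + 1·(-10) + 2·9 + 6·(-8) + 24·7 + 120·(-6) + 720·5 + 5040·(-4) + 40320·3 + 0·(-2) + 0·1 = 103819.

103819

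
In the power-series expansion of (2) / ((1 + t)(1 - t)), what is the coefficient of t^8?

The denominator gives the recurrence a_n = a_(n−2) for n ≥ 3; the numerator fixes a_0 = 2, a_1 = 0, a_2 = 2.
Iterating: 2, 0, 2, 0, 2, 0, 2, 0, 2, so a_8 = 2.

2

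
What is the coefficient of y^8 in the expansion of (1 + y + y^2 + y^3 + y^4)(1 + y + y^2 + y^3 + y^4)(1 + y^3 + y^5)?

(1 + y + y^2 + y^3 + y^4) has coefficients 1,1,1,1,1 for degrees 0…4.
(1 + y + y^2 + y^3 + y^4) has coefficients 1,1,1,1,1,0,0,0,0 for degrees 0…8.
Finally multiplying by (1 + y^3 + y^5), the product of all factors after the first has coefficients 1,1,1,2,2,2,2,2,1 for degrees 0…8.
[y^8] = 1·1 + 1·2 + 1·2 + 1·2 + 1·2 = 9.

9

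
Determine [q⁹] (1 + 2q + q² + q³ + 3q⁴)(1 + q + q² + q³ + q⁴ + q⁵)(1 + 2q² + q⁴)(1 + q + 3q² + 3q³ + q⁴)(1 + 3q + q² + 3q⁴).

1320

(1 + 2q + q² + q³ + 3q⁴) has coefficients 1,2,1,1,3 for degrees 0…4.
(1 + q + q² + q³ + q⁴ + q⁵) has coefficients 1,1,1,1,1,1,0,0,0,0 for degrees 0…9.
Multiplying by (1 + 2q² + q⁴) gives running coefficients 1,1,3,3,4,4,3,3,1,1 for degrees 0…9.
Multiplying by (1 + q + 3q² + 3q³ + q⁴) gives running coefficients 1,2,7,12,20,27,31,33,29,24 for degrees 0…9.
Finally multiplying by (1 + 3q + q² + 3q⁴), the product of all factors after the first has coefficients 1,5,14,35,66,105,153,189,219,225 for degrees 0…9.
[q⁹] = 1·225 + 2·219 + 1·189 + 1·153 + 3·105 = 1320.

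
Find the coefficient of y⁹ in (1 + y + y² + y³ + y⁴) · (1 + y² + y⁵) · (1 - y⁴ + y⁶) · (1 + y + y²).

(1 + y + y² + y³ + y⁴) has coefficients 1,1,1,1,1 for degrees 0…4.
(1 + y² + y⁵) has coefficients 1,0,1,0,0,1,0,0,0,0 for degrees 0…9.
Multiplying by (1 - y⁴ + y⁶) gives running coefficients 1,0,1,0,-1,1,0,0,1,-1 for degrees 0…9.
Finally multiplying by (1 + y + y²), the product of all factors after the first has coefficients 1,1,2,1,0,0,0,1,1,0 for degrees 0…9.
[y⁹] = 1·0 + 1·1 + 1·1 + 1·0 + 1·0 = 2.

2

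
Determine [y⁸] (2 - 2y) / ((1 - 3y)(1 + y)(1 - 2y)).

The denominator gives the recurrence a_n = 4a_(n−1) − a_(n−2) − 6a_(n−3) for n ≥ 3; the numerator fixes a_0 = 2, a_1 = 6, a_2 = 22.
Iterating: 2, 6, 22, 70, 222, 686, 2102, 6390, 19342, so a_8 = 19342.

19342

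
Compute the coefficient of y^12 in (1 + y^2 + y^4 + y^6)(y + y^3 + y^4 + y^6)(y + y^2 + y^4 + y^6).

(1 + y^2 + y^4 + y^6) has coefficients 1,0,1,0,1,0,1 for degrees 0…6.
(y + y^3 + y^4 + y^6) has coefficients 0,1,0,1,1,0,1,0,0,0,0,0,0 for degrees 0…12.
Finally multiplying by (y + y^2 + y^4 + y^6), the product of all factors after the first has coefficients 0,0,1,1,1,3,1,3,2,1,2,0,1 for degrees 0…12.
[y^12] = 1·1 + 1·2 + 1·2 + 1·1 = 6.

6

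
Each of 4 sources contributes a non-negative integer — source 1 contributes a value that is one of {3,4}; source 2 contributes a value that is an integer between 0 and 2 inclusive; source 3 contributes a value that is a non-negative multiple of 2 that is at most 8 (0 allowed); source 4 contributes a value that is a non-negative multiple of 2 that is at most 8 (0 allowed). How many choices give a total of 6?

5

The generating function for the choices is (x³ + x⁴)·(1 + x + x²)·(1 + x² + x⁴ + x⁶ + x⁸)·(1 + x² + x⁴ + x⁶ + x⁸); the count is [x⁶].
(x³ + x⁴) has coefficients 0,0,0,1,1 for degrees 0…4.
(1 + x + x²) has coefficients 1,1,1,0,0,0,0 for degrees 0…6.
Multiplying by (1 + x² + x⁴ + x⁶ + x⁸) gives running coefficients 1,1,2,1,2,1,2 for degrees 0…6.
Finally multiplying by (1 + x² + x⁴ + x⁶ + x⁸), the product of all factors after the first has coefficients 1,1,3,2,5,3,7 for degrees 0…6.
[x⁶] = 1·2 + 1·3 = 5.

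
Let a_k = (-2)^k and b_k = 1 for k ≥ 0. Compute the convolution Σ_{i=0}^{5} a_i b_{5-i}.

-21

This is [x^5] in the product of the two ordinary generating functions.
Σ = 1·1 − 2·1 + 4·1 − 8·1 + 16·1 − 32·1 = -21.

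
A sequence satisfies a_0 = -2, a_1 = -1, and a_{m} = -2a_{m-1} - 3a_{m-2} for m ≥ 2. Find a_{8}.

134

The ordinary generating function has denominator 1 + 2t + 3t^2.
Iterating the recurrence: a_0,…,a_{8} = -2, -1, 8, -13, 2, 35, -76, 47, 134.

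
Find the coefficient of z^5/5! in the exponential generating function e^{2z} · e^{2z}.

1024

The EGF product rule gives c_5 = Σ_{k_1+k_2=5} C(5; k_1,k_2) · ∏ g_i(k_i), where e^{2z} gives (2)^k; e^{2z} gives (2)^k.
g_1(k) for k = 0…5: 1, 2, 4, 8, 16, 32.
g_2(k) for k = 0…5: 1, 2, 4, 8, 16, 32.
c_5 = Σ_k C(5,k)·g_1(k)·g_2(5−k) = 1·1·32 + 5·2·16 + 10·4·8 + 10·8·4 + 5·16·2 + 1·32·1 = 32 + 160 + 320 + 320 + 160 + 32 = 1024.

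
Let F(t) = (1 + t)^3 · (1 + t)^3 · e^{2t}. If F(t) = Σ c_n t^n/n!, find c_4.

2248

The EGF product rule gives c_4 = Σ_{k_1+k_2+k_3=4} C(4; k_1,k_2,k_3) · ∏ g_i(k_i), where (1+t)^3 gives the falling factorial (3)_k; (1+t)^3 gives the falling factorial (3)_k; e^{2t} gives (2)^k.
g_1(k) for k = 0…4: 1, 3, 6, 6, 0.
g_2(k) for k = 0…4: 1, 3, 6, 6, 0.
g_3(k) for k = 0…4: 1, 2, 4, 8, 16.
First combine the last two factors: h(k) = Σ_j C(k,j)·g_2(j)·g_3(k−j) for k = 0…4: 1, 5, 22, 86, 304.
c_4 = Σ_k C(4,k)·g_1(k)·h(4−k) = 1·1·304 + 4·3·86 + 6·6·22 + 4·6·5 = 304 + 1032 + 792 + 120 = 2248.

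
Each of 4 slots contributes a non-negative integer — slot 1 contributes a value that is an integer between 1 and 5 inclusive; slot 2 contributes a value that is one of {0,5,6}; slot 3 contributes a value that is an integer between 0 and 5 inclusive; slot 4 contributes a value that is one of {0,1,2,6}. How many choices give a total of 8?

The generating function for the choices is (x + x^2 + x^3 + x^4 + x^5)·(1 + x^5 + x^6)·(1 + x + x^2 + x^3 + x^4 + x^5)·(1 + x + x^2 + x^6); the count is [x^8].
(x + x^2 + x^3 + x^4 + x^5) has coefficients 0,1,1,1,1,1 for degrees 0…5.
(1 + x^5 + x^6) has coefficients 1,0,0,0,0,1,1,0,0 for degrees 0…8.
Multiplying by (1 + x + x^2 + x^3 + x^4 + x^5) gives running coefficients 1,1,1,1,1,2,2,2,2 for degrees 0…8.
Finally multiplying by (1 + x + x^2 + x^6), the product of all factors after the first has coefficients 1,2,3,3,3,4,6,7,7 for degrees 0…8.
[x^8] = 1·7 + 1·6 + 1·4 + 1·3 + 1·3 = 23.

23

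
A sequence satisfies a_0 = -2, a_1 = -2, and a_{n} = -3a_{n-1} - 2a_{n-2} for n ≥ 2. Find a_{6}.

250

The ordinary generating function has denominator 1 + 3z + 2z^2.
Iterating the recurrence: a_0,…,a_{6} = -2, -2, 10, -26, 58, -122, 250.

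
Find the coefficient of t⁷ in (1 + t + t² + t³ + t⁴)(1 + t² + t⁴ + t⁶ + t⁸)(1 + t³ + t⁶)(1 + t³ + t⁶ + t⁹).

(1 + t + t² + t³ + t⁴) has coefficients 1,1,1,1,1 for degrees 0…4.
(1 + t² + t⁴ + t⁶ + t⁸) has coefficients 1,0,1,0,1,0,1,0 for degrees 0…7.
Multiplying by (1 + t³ + t⁶) gives running coefficients 1,0,1,1,1,1,2,1 for degrees 0…7.
Finally multiplying by (1 + t³ + t⁶ + t⁹), the product of all factors after the first has coefficients 1,0,1,2,1,2,4,2 for degrees 0…7.
[t⁷] = 1·2 + 1·4 + 1·2 + 1·1 + 1·2 = 11.

11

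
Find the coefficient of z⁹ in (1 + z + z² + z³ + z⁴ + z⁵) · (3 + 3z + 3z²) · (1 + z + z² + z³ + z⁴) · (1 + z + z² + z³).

123

(1 + z + z² + z³ + z⁴ + z⁵) has coefficients 1,1,1,1,1,1 for degrees 0…5.
(3 + 3z + 3z²) has coefficients 3,3,3,0,0,0,0,0,0,0 for degrees 0…9.
Multiplying by (1 + z + z² + z³ + z⁴) gives running coefficients 3,6,9,9,9,6,3,0,0,0 for degrees 0…9.
Finally multiplying by (1 + z + z² + z³), the product of all factors after the first has coefficients 3,9,18,27,33,33,27,18,9,3 for degrees 0…9.
[z⁹] = 1·3 + 1·9 + 1·18 + 1·27 + 1·33 + 1·33 = 123.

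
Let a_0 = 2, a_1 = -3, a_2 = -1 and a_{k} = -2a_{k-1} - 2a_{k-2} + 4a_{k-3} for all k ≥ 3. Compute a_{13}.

8192

The ordinary generating function has denominator 1 + 2z + 2z^2 - 4z^3.
Iterating the recurrence: a_0,…,a_{13} = 2, -3, -1, 16, -42, 48, 52, -368, 824, -704, -1712, 8128, -15648, 8192.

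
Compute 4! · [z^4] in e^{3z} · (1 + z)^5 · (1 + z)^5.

19701

The EGF product rule gives c_4 = Σ_{k_1+k_2+k_3=4} C(4; k_1,k_2,k_3) · ∏ g_i(k_i), where e^{3z} gives (3)^k; (1+z)^5 gives the falling factorial (5)_k; (1+z)^5 gives the falling factorial (5)_k.
g_1(k) for k = 0…4: 1, 3, 9, 27, 81.
g_2(k) for k = 0…4: 1, 5, 20, 60, 120.
g_3(k) for k = 0…4: 1, 5, 20, 60, 120.
First combine the last two factors: h(k) = Σ_j C(k,j)·g_2(j)·g_3(k−j) for k = 0…4: 1, 10, 90, 720, 5040.
c_4 = Σ_k C(4,k)·g_1(k)·h(4−k) = 1·1·5040 + 4·3·720 + 6·9·90 + 4·27·10 + 1·81·1 = 5040 + 8640 + 4860 + 1080 + 81 = 19701.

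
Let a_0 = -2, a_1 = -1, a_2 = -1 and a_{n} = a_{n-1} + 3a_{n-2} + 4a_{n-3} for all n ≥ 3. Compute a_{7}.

-417

The ordinary generating function has denominator 1 - q - 3q^2 - 4q^3.
Iterating the recurrence: a_0,…,a_{7} = -2, -1, -1, -12, -19, -59, -164, -417.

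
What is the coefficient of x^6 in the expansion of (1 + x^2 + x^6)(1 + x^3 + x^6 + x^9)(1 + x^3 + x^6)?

(1 + x^2 + x^6) has coefficients 1,0,1,0,0,0,1 for degrees 0…6.
(1 + x^3 + x^6 + x^9) has coefficients 1,0,0,1,0,0,1 for degrees 0…6.
Finally multiplying by (1 + x^3 + x^6), the product of all factors after the first has coefficients 1,0,0,2,0,0,3 for degrees 0…6.
[x^6] = 1·3 + 1·0 + 1·1 = 4.

4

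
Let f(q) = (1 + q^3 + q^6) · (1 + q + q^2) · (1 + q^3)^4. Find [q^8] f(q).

(1 + q^3 + q^6) has coefficients 1,0,0,1,0,0,1 for degrees 0…6.
(1 + q + q^2) has coefficients 1,1,1,0,0,0,0,0,0 for degrees 0…8.
Finally multiplying by (1 + q^3)^4, the product of all factors after the first has coefficients 1,1,1,4,4,4,6,6,6 for degrees 0…8.
[q^8] = 1·6 + 1·4 + 1·1 = 11.

11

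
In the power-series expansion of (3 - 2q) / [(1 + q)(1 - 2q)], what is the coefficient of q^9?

681

The denominator gives the recurrence a_n = a_(n−1) + 2a_(n−2) for n ≥ 3; the numerator fixes a_0 = 3, a_1 = 1, a_2 = 7.
Iterating: 3, 1, 7, 9, 23, 41, 87, 169, 343, 681, so a_9 = 681.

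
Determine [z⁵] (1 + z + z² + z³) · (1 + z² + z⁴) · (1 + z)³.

(1 + z + z² + z³) has coefficients 1,1,1,1 for degrees 0…3.
(1 + z² + z⁴) has coefficients 1,0,1,0,1,0 for degrees 0…5.
Finally multiplying by (1 + z)³, the product of all factors after the first has coefficients 1,3,4,4,4,4 for degrees 0…5.
[z⁵] = 1·4 + 1·4 + 1·4 + 1·4 = 16.

16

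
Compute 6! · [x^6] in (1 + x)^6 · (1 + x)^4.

The EGF product rule gives c_6 = Σ_{k_1+k_2=6} C(6; k_1,k_2) · ∏ g_i(k_i), where (1+x)^6 gives the falling factorial (6)_k; (1+x)^4 gives the falling factorial (4)_k.
g_1(k) for k = 0…6: 1, 6, 30, 120, 360, 720, 720.
g_2(k) for k = 0…6: 1, 4, 12, 24, 24, 0, 0.
c_6 = Σ_k C(6,k)·g_1(k)·g_2(6−k) = 15·30·24 + 20·120·24 + 15·360·12 + 6·720·4 + 1·720·1 = 10800 + 57600 + 64800 + 17280 + 720 = 151200.

151200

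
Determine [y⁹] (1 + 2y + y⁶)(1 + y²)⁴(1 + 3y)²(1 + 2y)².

1080

(1 + 2y + y⁶) has coefficients 1,2,0,0,0,0,1 for degrees 0…6.
(1 + y²)⁴ has coefficients 1,0,4,0,6,0,4,0,1,0 for degrees 0…9.
Multiplying by (1 + 3y)² gives running coefficients 1,6,13,24,42,36,58,24,37,6 for degrees 0…9.
Finally multiplying by (1 + 2y)², the product of all factors after the first has coefficients 1,10,41,100,190,300,370,400,365,250 for degrees 0…9.
[y⁹] = 1·250 + 2·365 + 1·100 = 1080.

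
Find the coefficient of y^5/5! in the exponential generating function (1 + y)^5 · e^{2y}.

The EGF product rule gives c_5 = Σ_{k_1+k_2=5} C(5; k_1,k_2) · ∏ g_i(k_i), where (1+y)^5 gives the falling factorial (5)_k; e^{2y} gives (2)^k.
g_1(k) for k = 0…5: 1, 5, 20, 60, 120, 120.
g_2(k) for k = 0…5: 1, 2, 4, 8, 16, 32.
c_5 = Σ_k C(5,k)·g_1(k)·g_2(5−k) = 1·1·32 + 5·5·16 + 10·20·8 + 10·60·4 + 5·120·2 + 1·120·1 = 32 + 400 + 1600 + 2400 + 1200 + 120 = 5752.

5752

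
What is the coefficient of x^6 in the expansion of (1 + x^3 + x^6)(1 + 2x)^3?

(1 + x^3 + x^6) has coefficients 1,0,0,1,0,0,1 for degrees 0…6.
(1 + 2x)^3 has coefficients 1,6,12,8,0,0,0 for degrees 0…6.
[x^6] = 1·0 + 1·8 + 1·1 = 9.

9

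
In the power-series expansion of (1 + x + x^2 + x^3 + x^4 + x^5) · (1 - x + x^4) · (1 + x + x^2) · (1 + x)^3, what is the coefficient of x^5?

(1 + x + x^2 + x^3 + x^4 + x^5) has coefficients 1,1,1,1,1,1 for degrees 0…5.
(1 - x + x^4) has coefficients 1,-1,0,0,1,0 for degrees 0…5.
Multiplying by (1 + x + x^2) gives running coefficients 1,0,0,-1,1,1 for degrees 0…5.
Finally multiplying by (1 + x)^3, the product of all factors after the first has coefficients 1,3,3,0,-2,1 for degrees 0…5.
[x^5] = 1·1 + 1·(-2) + 1·0 + 1·3 + 1·3 + 1·1 = 6.

6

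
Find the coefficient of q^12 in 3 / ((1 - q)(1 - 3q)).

2391483

Partial fractions give a closed form: a_n = (-3/2)·1^n + (9/2)·3^n.
At n = 12: a_12 = 2391483.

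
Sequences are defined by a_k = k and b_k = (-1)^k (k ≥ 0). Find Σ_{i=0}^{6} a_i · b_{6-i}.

3

The convolution is the t^6 coefficient of A(t)B(t).
Σ = 0·1 + 1·(-1) + 2·1 + 3·(-1) + 4·1 + 5·(-1) + 6·1 = 3.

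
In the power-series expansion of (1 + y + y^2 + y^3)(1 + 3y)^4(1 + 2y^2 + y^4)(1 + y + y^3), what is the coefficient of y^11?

903

(1 + y + y^2 + y^3) has coefficients 1,1,1,1 for degrees 0…3.
(1 + 3y)^4 has coefficients 1,12,54,108,81,0,0,0,0,0,0,0 for degrees 0…11.
Multiplying by (1 + 2y^2 + y^4) gives running coefficients 1,12,56,132,190,228,216,108,81,0,0,0 for degrees 0…11.
Finally multiplying by (1 + y + y^3), the product of all factors after the first has coefficients 1,13,68,189,334,474,576,514,417,297,108,81 for degrees 0…11.
[y^11] = 1·81 + 1·108 + 1·297 + 1·417 = 903.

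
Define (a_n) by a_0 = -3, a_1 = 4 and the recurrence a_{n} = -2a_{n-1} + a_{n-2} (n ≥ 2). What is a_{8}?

-2139

The ordinary generating function has denominator 1 + 2x - x^2.
Iterating the recurrence: a_0,…,a_{8} = -3, 4, -11, 26, -63, 152, -367, 886, -2139.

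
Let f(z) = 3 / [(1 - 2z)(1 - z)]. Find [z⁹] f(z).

Partial fractions give a closed form: a_n = (6)·2^n + (-3)·1^n.
At n = 9: a_9 = 3069.

3069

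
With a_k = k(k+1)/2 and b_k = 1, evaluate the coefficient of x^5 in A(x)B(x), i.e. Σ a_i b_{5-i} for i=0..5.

This is [x^5] in the product of the two ordinary generating functions.
Σ = 0·1 + 1·1 + 3·1 + 6·1 + 10·1 + 15·1 = 35.

35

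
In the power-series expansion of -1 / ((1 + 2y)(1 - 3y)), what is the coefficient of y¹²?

-320503

The denominator gives the recurrence a_n = a_(n−1) + 6a_(n−2) for n ≥ 2; the numerator fixes a_0 = -1, a_1 = -1.
Iterating: -1, -1, -7, -13, -55, -133, -463, -1261, -4039, -11605, -35839, -105469, -320503, so a_12 = -320503.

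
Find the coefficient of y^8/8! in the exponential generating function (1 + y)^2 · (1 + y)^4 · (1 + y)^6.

19958400

The EGF product rule gives c_8 = Σ_{k_1+k_2+k_3=8} C(8; k_1,k_2,k_3) · ∏ g_i(k_i), where (1+y)^2 gives the falling factorial (2)_k; (1+y)^4 gives the falling factorial (4)_k; (1+y)^6 gives the falling factorial (6)_k.
g_1(k) for k = 0…8: 1, 2, 2, 0, 0, 0, 0, 0, 0.
g_2(k) for k = 0…8: 1, 4, 12, 24, 24, 0, 0, 0, 0.
g_3(k) for k = 0…8: 1, 6, 30, 120, 360, 720, 720, 0, 0.
First combine the last two factors: h(k) = Σ_j C(k,j)·g_2(j)·g_3(k−j) for k = 0…8: 1, 10, 90, 720, 5040, 30240, 151200, 604800, 1814400.
c_8 = Σ_k C(8,k)·g_1(k)·h(8−k) = 1·1·1814400 + 8·2·604800 + 28·2·151200 = 1814400 + 9676800 + 8467200 = 19958400.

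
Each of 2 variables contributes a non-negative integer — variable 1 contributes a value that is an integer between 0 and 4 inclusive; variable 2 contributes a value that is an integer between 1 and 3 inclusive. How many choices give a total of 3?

3

The generating function for the choices is (1 + t + t^2 + t^3 + t^4)·(t + t^2 + t^3); the count is [t^3].
(1 + t + t^2 + t^3 + t^4) has coefficients 1,1,1,1 for degrees 0…3.
(t + t^2 + t^3) has coefficients 0,1,1,1 for degrees 0…3.
[t^3] = 1·1 + 1·1 + 1·1 + 1·0 = 3.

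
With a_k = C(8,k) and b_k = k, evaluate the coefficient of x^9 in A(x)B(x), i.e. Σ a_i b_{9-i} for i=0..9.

This is [x^9] in the product of the two ordinary generating functions.
Σ = 1·9 + 8·8 + 28·7 + 56·6 + 70·5 + 56·4 + 28·3 + 8·2 + 1·1 + 0·0 = 1280.

1280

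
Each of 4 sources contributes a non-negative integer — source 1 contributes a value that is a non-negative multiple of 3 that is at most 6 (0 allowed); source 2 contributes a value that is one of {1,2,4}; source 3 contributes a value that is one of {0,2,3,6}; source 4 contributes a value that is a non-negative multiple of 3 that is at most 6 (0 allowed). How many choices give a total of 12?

The generating function for the choices is (1 + t³ + t⁶)·(t + t² + t⁴)·(1 + t² + t³ + t⁶)·(1 + t³ + t⁶); the count is [t¹²].
(1 + t³ + t⁶) has coefficients 1,0,0,1,0,0,1 for degrees 0…6.
(t + t² + t⁴) has coefficients 0,1,1,0,1,0,0,0,0,0,0,0,0 for degrees 0…12.
Multiplying by (1 + t² + t³ + t⁶) gives running coefficients 0,1,1,1,3,1,1,2,1,0,1,0,0 for degrees 0…12.
Finally multiplying by (1 + t³ + t⁶), the product of all factors after the first has coefficients 0,1,1,1,4,2,2,6,3,2,6,2,1 for degrees 0…12.
[t¹²] = 1·1 + 1·2 + 1·2 = 5.

5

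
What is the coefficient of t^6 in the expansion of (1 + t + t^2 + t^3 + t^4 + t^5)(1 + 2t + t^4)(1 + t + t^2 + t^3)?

14

(1 + t + t^2 + t^3 + t^4 + t^5) has coefficients 1,1,1,1,1,1 for degrees 0…5.
(1 + 2t + t^4) has coefficients 1,2,0,0,1,0,0 for degrees 0…6.
Finally multiplying by (1 + t + t^2 + t^3), the product of all factors after the first has coefficients 1,3,3,3,3,1,1 for degrees 0…6.
[t^6] = 1·1 + 1·1 + 1·3 + 1·3 + 1·3 + 1·3 = 14.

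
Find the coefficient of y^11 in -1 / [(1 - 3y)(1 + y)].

Partial fractions give a closed form: a_n = (-3/4)·3^n + (-1/4)·(-1)^n.
At n = 11: a_11 = -132860.

-132860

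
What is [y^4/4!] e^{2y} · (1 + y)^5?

The EGF product rule gives c_4 = Σ_{k_1+k_2=4} C(4; k_1,k_2) · ∏ g_i(k_i), where e^{2y} gives (2)^k; (1+y)^5 gives the falling factorial (5)_k.
g_1(k) for k = 0…4: 1, 2, 4, 8, 16.
g_2(k) for k = 0…4: 1, 5, 20, 60, 120.
c_4 = Σ_k C(4,k)·g_1(k)·g_2(4−k) = 1·1·120 + 4·2·60 + 6·4·20 + 4·8·5 + 1·16·1 = 120 + 480 + 480 + 160 + 16 = 1256.

1256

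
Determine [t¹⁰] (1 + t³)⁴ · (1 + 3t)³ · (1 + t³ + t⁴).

204

(1 + t³)⁴ has coefficients 1,0,0,4,0,0,6,0,0,4,0 for degrees 0…10.
(1 + 3t)³ has coefficients 1,9,27,27,0,0,0,0,0,0,0 for degrees 0…10.
Finally multiplying by (1 + t³ + t⁴), the product of all factors after the first has coefficients 1,9,27,28,10,36,54,27,0,0,0 for degrees 0…10.
[t¹⁰] = 1·0 + 4·27 + 6·10 + 4·9 = 204.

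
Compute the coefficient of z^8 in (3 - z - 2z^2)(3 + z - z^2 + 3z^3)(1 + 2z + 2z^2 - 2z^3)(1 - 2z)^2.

(3 - z - 2z^2) has coefficients 3,-1,-2 for degrees 0…2.
(3 + z - z^2 + 3z^3) has coefficients 3,1,-1,3,0,0,0,0,0 for degrees 0…8.
Multiplying by (1 + 2z + 2z^2 - 2z^3) gives running coefficients 3,7,7,-3,2,8,-6,0,0 for degrees 0…8.
Finally multiplying by (1 - 2z)^2, the product of all factors after the first has coefficients 3,-5,-9,-3,42,-12,-30,56,-24 for degrees 0…8.
[z^8] = 3·(-24) − 1·56 − 2·(-30) = -68.

-68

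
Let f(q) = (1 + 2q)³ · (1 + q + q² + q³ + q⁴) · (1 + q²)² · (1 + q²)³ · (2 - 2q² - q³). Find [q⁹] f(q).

(1 + 2q)³ has coefficients 1,6,12,8 for degrees 0…3.
(1 + q + q² + q³ + q⁴) has coefficients 1,1,1,1,1,0,0,0,0,0 for degrees 0…9.
Multiplying by (1 + q²)² gives running coefficients 1,1,3,3,4,3,3,1,1,0 for degrees 0…9.
Multiplying by (1 + q²)³ gives running coefficients 1,1,6,6,16,15,25,20,25,15 for degrees 0…9.
Finally multiplying by (2 - 2q² - q³), the product of all factors after the first has coefficients 2,2,10,9,19,12,12,-6,-15,-35 for degrees 0…9.
[q⁹] = 1·(-35) + 6·(-15) + 12·(-6) + 8·12 = -101.

-101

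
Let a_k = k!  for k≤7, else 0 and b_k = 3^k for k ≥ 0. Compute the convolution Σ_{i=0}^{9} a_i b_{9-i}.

115344

The convolution is the x^9 coefficient of A(x)B(x).
Σ = 1·19683 + 1·6561 + 2·2187 + 6·729 + 24·243 + 120·81 + 720·27 + 5040·9 + 0·3 + 0·1 = 115344.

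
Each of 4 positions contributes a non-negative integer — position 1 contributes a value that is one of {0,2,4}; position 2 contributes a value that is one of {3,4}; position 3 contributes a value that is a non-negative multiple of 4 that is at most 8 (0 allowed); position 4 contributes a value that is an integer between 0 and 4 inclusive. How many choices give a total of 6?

The generating function for the choices is (1 + t^2 + t^4)·(t^3 + t^4)·(1 + t^4 + t^8)·(1 + t + t^2 + t^3 + t^4); the count is [t^6].
(1 + t^2 + t^4) has coefficients 1,0,1,0,1 for degrees 0…4.
(t^3 + t^4) has coefficients 0,0,0,1,1,0,0 for degrees 0…6.
Multiplying by (1 + t^4 + t^8) gives running coefficients 0,0,0,1,1,0,0 for degrees 0…6.
Finally multiplying by (1 + t + t^2 + t^3 + t^4), the product of all factors after the first has coefficients 0,0,0,1,2,2,2 for degrees 0…6.
[t^6] = 1·2 + 1·2 + 1·0 = 4.

4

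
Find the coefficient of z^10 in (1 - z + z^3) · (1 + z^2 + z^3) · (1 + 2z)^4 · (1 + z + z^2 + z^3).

120

(1 - z + z^3) has coefficients 1,-1,0,1 for degrees 0…3.
(1 + z^2 + z^3) has coefficients 1,0,1,1,0,0,0,0,0,0,0 for degrees 0…10.
Multiplying by (1 + 2z)^4 gives running coefficients 1,8,25,41,48,56,48,16,0,0,0 for degrees 0…10.
Finally multiplying by (1 + z + z^2 + z^3), the product of all factors after the first has coefficients 1,9,34,75,122,170,193,168,120,64,16 for degrees 0…10.
[z^10] = 1·16 − 1·64 + 1·168 = 120.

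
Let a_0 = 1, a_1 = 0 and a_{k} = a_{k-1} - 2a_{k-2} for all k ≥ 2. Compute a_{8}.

-14

The ordinary generating function has denominator 1 - x + 2x^2.
Iterating the recurrence: a_0,…,a_{8} = 1, 0, -2, -2, 2, 6, 2, -10, -14.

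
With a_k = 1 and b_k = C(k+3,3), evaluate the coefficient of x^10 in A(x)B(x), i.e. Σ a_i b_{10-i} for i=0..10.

1001

This is [x^10] in the product of the two ordinary generating functions.
Σ = 1·286 + 1·220 + 1·165 + 1·120 + 1·84 + 1·56 + 1·35 + 1·20 + 1·10 + 1·4 + 1·1 = 1001.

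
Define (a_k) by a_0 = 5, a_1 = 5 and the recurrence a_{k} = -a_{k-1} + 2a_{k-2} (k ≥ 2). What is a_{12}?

The ordinary generating function has denominator 1 + t - 2t^2.
Iterating the recurrence: a_0,…,a_{12} = 5, 5, 5, 5, 5, 5, 5, 5, 5, 5, 5, 5, 5.

5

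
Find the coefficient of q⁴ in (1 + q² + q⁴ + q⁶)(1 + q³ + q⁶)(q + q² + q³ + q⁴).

3

(1 + q² + q⁴ + q⁶) has coefficients 1,0,1,0,1 for degrees 0…4.
(1 + q³ + q⁶) has coefficients 1,0,0,1,0 for degrees 0…4.
Finally multiplying by (q + q² + q³ + q⁴), the product of all factors after the first has coefficients 0,1,1,1,2 for degrees 0…4.
[q⁴] = 1·2 + 1·1 + 1·0 = 3.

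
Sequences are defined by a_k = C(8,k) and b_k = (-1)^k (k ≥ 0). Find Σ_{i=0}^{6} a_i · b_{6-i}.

The convolution is the t^6 coefficient of A(t)B(t).
Σ = 1·1 + 8·(-1) + 28·1 + 56·(-1) + 70·1 + 56·(-1) + 28·1 = 7.

7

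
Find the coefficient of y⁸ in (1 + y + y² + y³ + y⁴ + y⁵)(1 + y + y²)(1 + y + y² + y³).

(1 + y + y² + y³ + y⁴ + y⁵) has coefficients 1,1,1,1,1,1 for degrees 0…5.
(1 + y + y²) has coefficients 1,1,1,0,0,0,0,0,0 for degrees 0…8.
Finally multiplying by (1 + y + y² + y³), the product of all factors after the first has coefficients 1,2,3,3,2,1,0,0,0 for degrees 0…8.
[y⁸] = 1·0 + 1·0 + 1·0 + 1·1 + 1·2 + 1·3 = 6.

6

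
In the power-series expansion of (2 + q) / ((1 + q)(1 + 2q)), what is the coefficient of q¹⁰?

3071

The denominator gives the recurrence a_n = −3a_(n−1) − 2a_(n−2) for n ≥ 2; the numerator fixes a_0 = 2, a_1 = -5.
Iterating: 2, -5, 11, -23, 47, -95, 191, -383, 767, -1535, 3071, so a_10 = 3071.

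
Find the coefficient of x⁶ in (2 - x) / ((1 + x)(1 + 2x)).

Partial fractions give a closed form: a_n = (-3)·(-1)^n + (5)·(-2)^n.
At n = 6: a_6 = 317.

317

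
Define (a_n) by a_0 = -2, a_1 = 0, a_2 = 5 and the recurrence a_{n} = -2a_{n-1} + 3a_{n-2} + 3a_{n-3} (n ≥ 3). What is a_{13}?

The ordinary generating function has denominator 1 + 2y - 3y^2 - 3y^3.
Iterating the recurrence: a_0,…,a_{13} = -2, 0, 5, -16, 47, -127, 347, -934, 2528, -6817, 18416, -49699, 134195, -362239.

-362239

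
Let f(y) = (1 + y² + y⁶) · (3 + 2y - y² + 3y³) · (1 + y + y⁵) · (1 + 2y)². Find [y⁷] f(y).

59

(1 + y² + y⁶) has coefficients 1,0,1,0,0,0,1 for degrees 0…6.
(3 + 2y - y² + 3y³) has coefficients 3,2,-1,3,0,0,0,0 for degrees 0…7.
Multiplying by (1 + y + y⁵) gives running coefficients 3,5,1,2,3,3,2,-1 for degrees 0…7.
Finally multiplying by (1 + 2y)², the product of all factors after the first has coefficients 3,17,33,26,15,23,26,19 for degrees 0…7.
[y⁷] = 1·19 + 1·23 + 1·17 = 59.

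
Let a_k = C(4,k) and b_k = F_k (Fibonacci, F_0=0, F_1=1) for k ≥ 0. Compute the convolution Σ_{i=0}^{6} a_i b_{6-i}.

55

Write out a_i and b_{6-i} for i = 0,…,6 and sum the products.
Σ = 1·8 + 4·5 + 6·3 + 4·2 + 1·1 + 0·1 + 0·0 = 55.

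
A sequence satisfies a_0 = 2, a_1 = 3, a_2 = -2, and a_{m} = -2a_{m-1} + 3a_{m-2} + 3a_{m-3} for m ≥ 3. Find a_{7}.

838

The ordinary generating function has denominator 1 + 2z - 3z^2 - 3z^3.
Iterating the recurrence: a_0,…,a_{7} = 2, 3, -2, 19, -35, 121, -290, 838.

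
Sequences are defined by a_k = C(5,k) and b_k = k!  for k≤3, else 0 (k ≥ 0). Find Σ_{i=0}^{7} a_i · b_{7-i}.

32

This is [x^7] in the product of the two ordinary generating functions.
Σ = 1·0 + 5·0 + 10·0 + 10·0 + 5·6 + 1·2 + 0·1 + 0·1 = 32.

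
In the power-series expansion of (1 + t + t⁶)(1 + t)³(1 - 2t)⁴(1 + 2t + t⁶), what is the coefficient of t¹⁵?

17

(1 + t + t⁶) has coefficients 1,1,0,0,0,0,1 for degrees 0…6.
(1 + t)³ has coefficients 1,3,3,1,0,0,0,0,0,0,0,0,0,0,0,0 for degrees 0…15.
Multiplying by (1 - 2t)⁴ gives running coefficients 1,-5,3,17,-16,-24,16,16,0,0,0,0,0,0,0,0 for degrees 0…15.
Finally multiplying by (1 + 2t + t⁶), the product of all factors after the first has coefficients 1,-3,-7,23,18,-56,-31,43,35,17,-16,-24,16,16,0,0 for degrees 0…15.
[t¹⁵] = 1·0 + 1·0 + 1·17 = 17.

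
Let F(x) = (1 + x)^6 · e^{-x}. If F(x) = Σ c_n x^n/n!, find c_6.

The EGF product rule gives c_6 = Σ_{k_1+k_2=6} C(6; k_1,k_2) · ∏ g_i(k_i), where (1+x)^6 gives the falling factorial (6)_k; e^{-x} gives (-1)^k.
g_1(k) for k = 0…6: 1, 6, 30, 120, 360, 720, 720.
g_2(k) for k = 0…6: 1, -1, 1, -1, 1, -1, 1.
c_6 = Σ_k C(6,k)·g_1(k)·g_2(6−k) = 1·1·1 + 6·6·(-1) + 15·30·1 + 20·120·(-1) + 15·360·1 + 6·720·(-1) + 1·720·1 = 1 − 36 + 450 − 2400 + 5400 − 4320 + 720 = -185.

-185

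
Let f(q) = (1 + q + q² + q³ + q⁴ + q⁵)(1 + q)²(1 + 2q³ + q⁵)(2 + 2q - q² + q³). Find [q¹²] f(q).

12

(1 + q + q² + q³ + q⁴ + q⁵) has coefficients 1,1,1,1,1,1 for degrees 0…5.
(1 + q)² has coefficients 1,2,1,0,0,0,0,0,0,0,0,0,0 for degrees 0…12.
Multiplying by (1 + 2q³ + q⁵) gives running coefficients 1,2,1,2,4,3,2,1,0,0,0,0,0 for degrees 0…12.
Finally multiplying by (2 + 2q - q² + q³), the product of all factors after the first has coefficients 2,6,5,5,13,13,8,7,3,1,1,0,0 for degrees 0…12.
[q¹²] = 1·0 + 1·0 + 1·1 + 1·1 + 1·3 + 1·7 = 12.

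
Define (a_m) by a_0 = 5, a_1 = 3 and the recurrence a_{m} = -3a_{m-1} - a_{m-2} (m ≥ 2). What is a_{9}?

The ordinary generating function has denominator 1 + 3x + x^2.
Iterating the recurrence: a_0,…,a_{9} = 5, 3, -14, 39, -103, 270, -707, 1851, -4846, 12687.

12687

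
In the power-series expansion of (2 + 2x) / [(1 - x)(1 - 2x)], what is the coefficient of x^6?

380

Partial fractions give a closed form: a_n = (-4)·1^n + (6)·2^n.
At n = 6: a_6 = 380.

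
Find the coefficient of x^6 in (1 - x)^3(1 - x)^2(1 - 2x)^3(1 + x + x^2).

(1 - x)^3 has coefficients 1,-3,3,-1 for degrees 0…3.
(1 - x)^2 has coefficients 1,-2,1,0,0,0,0 for degrees 0…6.
Multiplying by (1 - 2x)^3 gives running coefficients 1,-8,25,-38,28,-8,0 for degrees 0…6.
Finally multiplying by (1 + x + x^2), the product of all factors after the first has coefficients 1,-7,18,-21,15,-18,20 for degrees 0…6.
[x^6] = 1·20 − 3·(-18) + 3·15 − 1·(-21) = 140.

140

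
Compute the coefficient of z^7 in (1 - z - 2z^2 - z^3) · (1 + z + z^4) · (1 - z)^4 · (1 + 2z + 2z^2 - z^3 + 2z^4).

21

(1 - z - 2z^2 - z^3) has coefficients 1,-1,-2,-1 for degrees 0…3.
(1 + z + z^4) has coefficients 1,1,0,0,1,0,0,0 for degrees 0…7.
Multiplying by (1 - z)^4 gives running coefficients 1,-3,2,2,-2,-3,6,-4 for degrees 0…7.
Finally multiplying by (1 + 2z + 2z^2 - z^3 + 2z^4), the product of all factors after the first has coefficients 1,-1,-2,-1,11,-11,-2,8 for degrees 0…7.
[z^7] = 1·8 − 1·(-2) − 2·(-11) − 1·11 = 21.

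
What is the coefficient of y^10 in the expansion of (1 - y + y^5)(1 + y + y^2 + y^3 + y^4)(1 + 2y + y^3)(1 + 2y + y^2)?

(1 - y + y^5) has coefficients 1,-1,0,0,0,1 for degrees 0…5.
(1 + y + y^2 + y^3 + y^4) has coefficients 1,1,1,1,1,0,0,0,0,0,0 for degrees 0…10.
Multiplying by (1 + 2y + y^3) gives running coefficients 1,3,3,4,4,3,1,1,0,0,0 for degrees 0…10.
Finally multiplying by (1 + 2y + y^2), the product of all factors after the first has coefficients 1,5,10,13,15,15,11,6,3,1,0 for degrees 0…10.
[y^10] = 1·0 − 1·1 + 1·15 = 14.

14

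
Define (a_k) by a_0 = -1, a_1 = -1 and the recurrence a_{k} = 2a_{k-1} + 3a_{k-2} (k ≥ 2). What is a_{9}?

-9841

The ordinary generating function has denominator 1 - 2t - 3t^2.
Iterating the recurrence: a_0,…,a_{9} = -1, -1, -5, -13, -41, -121, -365, -1093, -3281, -9841.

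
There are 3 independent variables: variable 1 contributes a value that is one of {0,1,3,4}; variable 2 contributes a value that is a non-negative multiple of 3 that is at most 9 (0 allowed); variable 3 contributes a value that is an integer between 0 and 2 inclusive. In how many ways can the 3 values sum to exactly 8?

4

The generating function for the choices is (1 + z + z³ + z⁴)·(1 + z³ + z⁶ + z⁹)·(1 + z + z²); the count is [z⁸].
(1 + z + z³ + z⁴) has coefficients 1,1,0,1,1 for degrees 0…4.
(1 + z³ + z⁶ + z⁹) has coefficients 1,0,0,1,0,0,1,0,0 for degrees 0…8.
Finally multiplying by (1 + z + z²), the product of all factors after the first has coefficients 1,1,1,1,1,1,1,1,1 for degrees 0…8.
[z⁸] = 1·1 + 1·1 + 1·1 + 1·1 = 4.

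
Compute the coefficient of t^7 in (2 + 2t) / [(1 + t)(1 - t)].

2

The denominator gives the recurrence a_n = a_(n−2) for n ≥ 2; the numerator fixes a_0 = 2, a_1 = 2.
Iterating: 2, 2, 2, 2, 2, 2, 2, 2, so a_7 = 2.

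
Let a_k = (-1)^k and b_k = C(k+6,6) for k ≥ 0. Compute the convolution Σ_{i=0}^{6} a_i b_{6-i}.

610

Write out a_i and b_{6-i} for i = 0,…,6 and sum the products.
Σ = 1·924 − 1·462 + 1·210 − 1·84 + 1·28 − 1·7 + 1·1 = 610.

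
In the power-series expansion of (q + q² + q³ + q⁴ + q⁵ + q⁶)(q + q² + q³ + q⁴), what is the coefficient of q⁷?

4

(q + q² + q³ + q⁴ + q⁵ + q⁶) has coefficients 0,1,1,1,1,1,1 for degrees 0…6.
(q + q² + q³ + q⁴) has coefficients 0,1,1,1,1,0,0,0 for degrees 0…7.
[q⁷] = 1·0 + 1·0 + 1·1 + 1·1 + 1·1 + 1·1 = 4.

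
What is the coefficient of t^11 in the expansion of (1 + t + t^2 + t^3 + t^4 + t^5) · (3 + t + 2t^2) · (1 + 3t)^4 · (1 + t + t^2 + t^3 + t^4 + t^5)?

(1 + t + t^2 + t^3 + t^4 + t^5) has coefficients 1,1,1,1,1,1 for degrees 0…5.
(3 + t + 2t^2) has coefficients 3,1,2,0,0,0,0,0,0,0,0,0 for degrees 0…11.
Multiplying by (1 + 3t)^4 gives running coefficients 3,37,176,402,459,297,162,0,0,0,0,0 for degrees 0…11.
Finally multiplying by (1 + t + t^2 + t^3 + t^4 + t^5), the product of all factors after the first has coefficients 3,40,216,618,1077,1374,1533,1496,1320,918,459,162 for degrees 0…11.
[t^11] = 1·162 + 1·459 + 1·918 + 1·1320 + 1·1496 + 1·1533 = 5888.

5888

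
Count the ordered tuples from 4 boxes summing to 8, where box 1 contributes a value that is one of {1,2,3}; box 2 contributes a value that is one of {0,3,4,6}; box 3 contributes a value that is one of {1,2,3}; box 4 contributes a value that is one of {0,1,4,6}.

15

The generating function for the choices is (q + q^2 + q^3)·(1 + q^3 + q^4 + q^6)·(q + q^2 + q^3)·(1 + q + q^4 + q^6); the count is [q^8].
(q + q^2 + q^3) has coefficients 0,1,1,1 for degrees 0…3.
(1 + q^3 + q^4 + q^6) has coefficients 1,0,0,1,1,0,1,0,0 for degrees 0…8.
Multiplying by (q + q^2 + q^3) gives running coefficients 0,1,1,1,1,2,2,2,1 for degrees 0…8.
Finally multiplying by (1 + q + q^4 + q^6), the product of all factors after the first has coefficients 0,1,2,2,2,4,5,6,5 for degrees 0…8.
[q^8] = 1·6 + 1·5 + 1·4 = 15.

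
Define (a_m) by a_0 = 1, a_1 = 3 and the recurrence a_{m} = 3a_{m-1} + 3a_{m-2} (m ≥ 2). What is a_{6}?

The ordinary generating function has denominator 1 - 3q - 3q^2.
Iterating the recurrence: a_0,…,a_{6} = 1, 3, 12, 45, 171, 648, 2457.

2457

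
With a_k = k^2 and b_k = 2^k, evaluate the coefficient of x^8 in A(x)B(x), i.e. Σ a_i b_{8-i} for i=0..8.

Write out a_i and b_{8-i} for i = 0,…,8 and sum the products.
Σ = 0·256 + 1·128 + 4·64 + 9·32 + 16·16 + 25·8 + 36·4 + 49·2 + 64·1 = 1434.

1434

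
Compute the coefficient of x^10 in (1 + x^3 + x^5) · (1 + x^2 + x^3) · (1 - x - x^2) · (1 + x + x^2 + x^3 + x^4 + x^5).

-7

(1 + x^3 + x^5) has coefficients 1,0,0,1,0,1 for degrees 0…5.
(1 + x^2 + x^3) has coefficients 1,0,1,1,0,0,0,0,0,0,0 for degrees 0…10.
Multiplying by (1 - x - x^2) gives running coefficients 1,-1,0,0,-2,-1,0,0,0,0,0 for degrees 0…10.
Finally multiplying by (1 + x + x^2 + x^3 + x^4 + x^5), the product of all factors after the first has coefficients 1,0,0,0,-2,-3,-4,-3,-3,-3,-1 for degrees 0…10.
[x^10] = 1·(-1) + 1·(-3) + 1·(-3) = -7.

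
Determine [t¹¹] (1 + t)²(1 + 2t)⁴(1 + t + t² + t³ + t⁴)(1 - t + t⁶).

(1 + t)² has coefficients 1,2,1 for degrees 0…2.
(1 + 2t)⁴ has coefficients 1,8,24,32,16,0,0,0,0,0,0,0 for degrees 0…11.
Multiplying by (1 + t + t² + t³ + t⁴) gives running coefficients 1,9,33,65,81,80,72,48,16,0,0,0 for degrees 0…11.
Finally multiplying by (1 - t + t⁶), the product of all factors after the first has coefficients 1,8,24,32,16,-1,-7,-15,1,49,81,80 for degrees 0…11.
[t¹¹] = 1·80 + 2·81 + 1·49 = 291.

291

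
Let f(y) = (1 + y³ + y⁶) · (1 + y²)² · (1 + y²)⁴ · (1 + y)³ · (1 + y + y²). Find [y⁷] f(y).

256

(1 + y³ + y⁶) has coefficients 1,0,0,1,0,0,1 for degrees 0…6.
(1 + y²)² has coefficients 1,0,2,0,1,0,0,0 for degrees 0…7.
Multiplying by (1 + y²)⁴ gives running coefficients 1,0,6,0,15,0,20,0 for degrees 0…7.
Multiplying by (1 + y)³ gives running coefficients 1,3,9,19,33,51,65,75 for degrees 0…7.
Finally multiplying by (1 + y + y²), the product of all factors after the first has coefficients 1,4,13,31,61,103,149,191 for degrees 0…7.
[y⁷] = 1·191 + 1·61 + 1·4 = 256.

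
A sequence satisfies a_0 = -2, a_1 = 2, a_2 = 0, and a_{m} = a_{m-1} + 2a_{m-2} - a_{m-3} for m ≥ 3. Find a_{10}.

226

The ordinary generating function has denominator 1 - t - 2t^2 + t^3.
Iterating the recurrence: a_0,…,a_{10} = -2, 2, 0, 6, 4, 16, 18, 46, 66, 140, 226.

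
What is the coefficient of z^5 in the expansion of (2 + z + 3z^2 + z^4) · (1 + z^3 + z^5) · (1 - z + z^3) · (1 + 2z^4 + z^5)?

6

(2 + z + 3z^2 + z^4) has coefficients 2,1,3,0,1 for degrees 0…4.
(1 + z^3 + z^5) has coefficients 1,0,0,1,0,1 for degrees 0…5.
Multiplying by (1 - z + z^3) gives running coefficients 1,-1,0,2,-1,1 for degrees 0…5.
Finally multiplying by (1 + 2z^4 + z^5), the product of all factors after the first has coefficients 1,-1,0,2,1,0 for degrees 0…5.
[z^5] = 2·0 + 1·1 + 3·2 + 1·(-1) = 6.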